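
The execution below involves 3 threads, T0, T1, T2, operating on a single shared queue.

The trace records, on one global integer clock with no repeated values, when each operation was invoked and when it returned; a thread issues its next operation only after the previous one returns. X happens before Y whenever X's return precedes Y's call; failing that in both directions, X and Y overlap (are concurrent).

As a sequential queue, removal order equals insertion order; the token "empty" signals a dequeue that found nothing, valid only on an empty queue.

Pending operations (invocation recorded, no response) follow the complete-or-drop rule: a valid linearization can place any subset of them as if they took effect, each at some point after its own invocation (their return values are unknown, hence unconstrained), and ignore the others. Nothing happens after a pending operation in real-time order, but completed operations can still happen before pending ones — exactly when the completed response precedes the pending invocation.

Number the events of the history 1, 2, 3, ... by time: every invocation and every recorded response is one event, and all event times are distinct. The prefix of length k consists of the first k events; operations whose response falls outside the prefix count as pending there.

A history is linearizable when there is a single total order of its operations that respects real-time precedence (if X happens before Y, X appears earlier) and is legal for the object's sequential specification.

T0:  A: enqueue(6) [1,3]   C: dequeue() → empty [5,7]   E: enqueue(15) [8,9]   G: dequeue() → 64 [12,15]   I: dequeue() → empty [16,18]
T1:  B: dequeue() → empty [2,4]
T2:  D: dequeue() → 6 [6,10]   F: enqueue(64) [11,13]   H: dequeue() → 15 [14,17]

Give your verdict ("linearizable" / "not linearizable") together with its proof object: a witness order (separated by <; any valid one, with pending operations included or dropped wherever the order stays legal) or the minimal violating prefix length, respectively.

step 1: B dequeue() → empty — queue <>
step 2: A enqueue(6) — queue <6>
step 3: D dequeue() → 6 — queue <>
step 4: C dequeue() → empty — queue <>
step 5: E enqueue(15) — queue <15>
step 6: F enqueue(64) — queue <15,64>
step 7: H dequeue() → 15 — queue <64>
step 8: G dequeue() → 64 — queue <>
step 9: I dequeue() → empty — queue <>

linearizable — witness: B < A < D < C < E < F < H < G < I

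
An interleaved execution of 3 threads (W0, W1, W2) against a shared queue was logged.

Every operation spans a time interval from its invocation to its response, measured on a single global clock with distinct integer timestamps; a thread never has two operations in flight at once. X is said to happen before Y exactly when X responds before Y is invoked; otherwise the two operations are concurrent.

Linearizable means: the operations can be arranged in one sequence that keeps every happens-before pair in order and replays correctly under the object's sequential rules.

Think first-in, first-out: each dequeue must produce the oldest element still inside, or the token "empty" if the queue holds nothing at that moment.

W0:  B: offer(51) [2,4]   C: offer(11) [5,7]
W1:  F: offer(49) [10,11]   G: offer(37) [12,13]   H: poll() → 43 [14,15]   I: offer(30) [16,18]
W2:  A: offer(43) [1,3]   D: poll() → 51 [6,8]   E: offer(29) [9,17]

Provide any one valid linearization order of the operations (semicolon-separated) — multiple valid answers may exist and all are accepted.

1. B offer(51), leaving queue <51>
2. A offer(43), leaving queue <51,43>
3. C offer(11), leaving queue <51,43,11>
4. D poll() → 51, leaving queue <43,11>
5. E offer(29), leaving queue <43,11,29>
6. F offer(49), leaving queue <43,11,29,49>
7. G offer(37), leaving queue <43,11,29,49,37>
8. H poll() → 43, leaving queue <11,29,49,37>
9. I offer(30), leaving queue <11,29,49,37,30>

B; A; C; D; E; F; G; H; I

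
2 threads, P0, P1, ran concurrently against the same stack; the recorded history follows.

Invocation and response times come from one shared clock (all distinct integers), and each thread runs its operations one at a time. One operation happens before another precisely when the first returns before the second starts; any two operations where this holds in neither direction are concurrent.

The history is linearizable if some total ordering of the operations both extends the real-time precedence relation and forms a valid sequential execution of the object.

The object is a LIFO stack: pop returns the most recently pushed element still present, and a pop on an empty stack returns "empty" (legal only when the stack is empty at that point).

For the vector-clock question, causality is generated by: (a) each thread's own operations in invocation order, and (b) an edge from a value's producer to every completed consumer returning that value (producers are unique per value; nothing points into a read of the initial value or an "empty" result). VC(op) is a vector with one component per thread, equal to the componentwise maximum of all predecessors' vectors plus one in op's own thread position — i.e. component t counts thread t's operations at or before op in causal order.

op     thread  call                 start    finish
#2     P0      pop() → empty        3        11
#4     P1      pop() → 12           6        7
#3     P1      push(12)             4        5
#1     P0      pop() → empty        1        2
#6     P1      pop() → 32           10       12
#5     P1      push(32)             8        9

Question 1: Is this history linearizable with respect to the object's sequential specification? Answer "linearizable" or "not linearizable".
witness order: #1, #2, #3, #4, #5, #6
step 1: #1 pop() → empty — stack <>
step 2: #2 pop() → empty — stack <>
step 3: #3 push(12) — stack <12>
step 4: #4 pop() → 12 — stack <>
step 5: #5 push(32) — stack <32>
step 6: #6 pop() → 32 — stack <>

linearizable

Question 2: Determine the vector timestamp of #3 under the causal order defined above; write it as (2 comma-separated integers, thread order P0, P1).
Answer: (0, 1)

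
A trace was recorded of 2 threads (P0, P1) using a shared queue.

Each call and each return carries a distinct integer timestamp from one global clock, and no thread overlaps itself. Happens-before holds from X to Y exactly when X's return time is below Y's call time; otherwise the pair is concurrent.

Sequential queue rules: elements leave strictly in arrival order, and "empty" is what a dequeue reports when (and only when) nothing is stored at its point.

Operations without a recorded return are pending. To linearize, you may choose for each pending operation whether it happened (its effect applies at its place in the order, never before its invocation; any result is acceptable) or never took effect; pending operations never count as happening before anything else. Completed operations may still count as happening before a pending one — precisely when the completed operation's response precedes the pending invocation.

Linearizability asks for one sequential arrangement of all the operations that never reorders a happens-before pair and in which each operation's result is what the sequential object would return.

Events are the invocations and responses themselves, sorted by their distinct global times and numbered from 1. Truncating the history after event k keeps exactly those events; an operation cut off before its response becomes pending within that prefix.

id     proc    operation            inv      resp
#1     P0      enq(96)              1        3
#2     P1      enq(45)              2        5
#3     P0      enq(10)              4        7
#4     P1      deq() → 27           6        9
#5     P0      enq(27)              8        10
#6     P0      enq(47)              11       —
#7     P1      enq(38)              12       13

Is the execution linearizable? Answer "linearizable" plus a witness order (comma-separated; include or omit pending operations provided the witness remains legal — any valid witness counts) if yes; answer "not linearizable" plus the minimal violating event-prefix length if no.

not linearizable — minimal violating prefix: 9 events

through event 8 a valid linearization exists; event 9 (#4 responding at time 9) ends that
4 completed operations, 5 real-time-consistent orders — every queue replay fails
including or dropping the 1 pending operation (#5) in any combination fails
take #1, #2, #3, #4 (pending dropped): step 4 already fails, because #4 deq() → 27 cannot occur there
take #1, #2, #4, #3 (pending dropped): step 3 already fails, because #4 deq() → 27 cannot occur there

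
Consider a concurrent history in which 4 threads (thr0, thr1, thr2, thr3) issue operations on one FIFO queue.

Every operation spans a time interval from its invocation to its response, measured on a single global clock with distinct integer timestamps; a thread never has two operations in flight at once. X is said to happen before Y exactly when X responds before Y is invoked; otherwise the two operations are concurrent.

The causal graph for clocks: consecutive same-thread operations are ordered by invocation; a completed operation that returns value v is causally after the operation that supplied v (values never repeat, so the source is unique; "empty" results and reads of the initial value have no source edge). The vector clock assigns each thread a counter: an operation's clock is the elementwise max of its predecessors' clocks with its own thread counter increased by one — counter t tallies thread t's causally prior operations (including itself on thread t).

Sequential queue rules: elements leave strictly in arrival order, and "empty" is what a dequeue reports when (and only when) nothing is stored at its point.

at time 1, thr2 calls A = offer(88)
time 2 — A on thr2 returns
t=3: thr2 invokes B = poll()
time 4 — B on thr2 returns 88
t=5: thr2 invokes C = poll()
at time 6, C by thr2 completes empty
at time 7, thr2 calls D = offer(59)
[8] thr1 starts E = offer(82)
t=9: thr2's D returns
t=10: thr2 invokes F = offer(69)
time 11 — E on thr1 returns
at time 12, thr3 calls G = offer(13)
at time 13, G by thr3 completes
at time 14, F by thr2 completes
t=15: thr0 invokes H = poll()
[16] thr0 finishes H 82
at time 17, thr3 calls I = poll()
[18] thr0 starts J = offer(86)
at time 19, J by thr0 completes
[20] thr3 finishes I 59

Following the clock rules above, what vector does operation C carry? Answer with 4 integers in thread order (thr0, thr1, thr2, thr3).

VC(G, invoked at 12): no causal predecessors; +1 on thr3 → (0, 0, 0, 1)
VC(A, invoked at 1): no causal predecessors; +1 on thr2 → (0, 0, 1, 0)
VC(E, invoked at 8): no causal predecessors; +1 on thr1 → (0, 1, 0, 0)
B, invoked 3, takes VC(A)=(0, 0, 1, 0) under max, adds 1 for thr2 → (0, 0, 2, 0)
H, invoked 15, takes VC(E)=(0, 1, 0, 0) under max, adds 1 for thr0 → (1, 1, 0, 0)
C, invoked 5, takes VC(B)=(0, 0, 2, 0) under max, adds 1 for thr2 → (0, 0, 3, 0)
J, invoked 18, takes VC(H)=(1, 1, 0, 0) under max, adds 1 for thr0 → (2, 1, 0, 0)
D, invoked 7, takes VC(C)=(0, 0, 3, 0) under max, adds 1 for thr2 → (0, 0, 4, 0)
F, invoked 10, takes VC(D)=(0, 0, 4, 0) under max, adds 1 for thr2 → (0, 0, 5, 0)
I, invoked 17, takes VC(D)=(0, 0, 4, 0), VC(G)=(0, 0, 0, 1) under max, adds 1 for thr3 → (0, 0, 4, 2)
target: VC(C) = (0, 0, 3, 0)

(0, 0, 3, 0)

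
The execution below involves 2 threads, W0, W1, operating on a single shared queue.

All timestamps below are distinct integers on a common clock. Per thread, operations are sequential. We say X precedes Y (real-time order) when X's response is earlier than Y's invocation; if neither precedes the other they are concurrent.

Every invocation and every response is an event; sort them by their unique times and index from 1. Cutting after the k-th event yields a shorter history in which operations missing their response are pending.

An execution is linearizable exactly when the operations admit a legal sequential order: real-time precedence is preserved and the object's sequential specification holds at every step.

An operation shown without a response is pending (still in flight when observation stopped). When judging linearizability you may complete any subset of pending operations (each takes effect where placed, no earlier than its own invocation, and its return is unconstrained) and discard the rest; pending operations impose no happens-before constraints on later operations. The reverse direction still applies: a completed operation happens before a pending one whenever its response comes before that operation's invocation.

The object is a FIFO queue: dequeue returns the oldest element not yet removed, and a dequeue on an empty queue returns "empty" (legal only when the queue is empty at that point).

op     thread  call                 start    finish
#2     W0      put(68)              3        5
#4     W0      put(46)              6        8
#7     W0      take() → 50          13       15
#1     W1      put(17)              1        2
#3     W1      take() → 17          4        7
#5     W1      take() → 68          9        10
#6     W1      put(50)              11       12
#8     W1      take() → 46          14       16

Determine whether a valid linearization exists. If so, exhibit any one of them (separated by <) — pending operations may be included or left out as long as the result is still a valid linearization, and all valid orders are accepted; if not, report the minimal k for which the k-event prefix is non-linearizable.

step 1: #1 put(17) — queue <17>
step 2: #2 put(68) — queue <17,68>
step 3: #3 take() → 17 — queue <68>
step 4: #4 put(46) — queue <68,46>
step 5: #5 take() → 68 — queue <46>
step 6: #6 put(50) — queue <46,50>
step 7: #8 take() → 46 — queue <50>
step 8: #7 take() → 50 — queue <>

linearizable — witness: #1 < #2 < #3 < #4 < #5 < #6 < #8 < #7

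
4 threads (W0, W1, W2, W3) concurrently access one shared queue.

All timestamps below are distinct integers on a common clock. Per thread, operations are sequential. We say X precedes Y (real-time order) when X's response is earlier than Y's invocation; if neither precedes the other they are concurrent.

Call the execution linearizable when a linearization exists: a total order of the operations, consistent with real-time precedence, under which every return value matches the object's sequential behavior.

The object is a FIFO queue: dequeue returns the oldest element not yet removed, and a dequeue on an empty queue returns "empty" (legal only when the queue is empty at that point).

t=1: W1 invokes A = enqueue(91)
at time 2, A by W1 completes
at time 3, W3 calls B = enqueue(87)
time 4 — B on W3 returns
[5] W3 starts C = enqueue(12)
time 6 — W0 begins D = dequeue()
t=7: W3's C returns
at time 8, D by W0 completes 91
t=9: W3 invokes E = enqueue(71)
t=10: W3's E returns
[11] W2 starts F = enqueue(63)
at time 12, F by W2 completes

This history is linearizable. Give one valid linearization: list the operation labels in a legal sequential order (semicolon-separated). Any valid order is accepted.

after step 1 (A enqueue(91)): queue <91>
after step 2 (B enqueue(87)): queue <91,87>
after step 3 (C enqueue(12)): queue <91,87,12>
after step 4 (D dequeue() → 91): queue <87,12>
after step 5 (E enqueue(71)): queue <87,12,71>
after step 6 (F enqueue(63)): queue <87,12,71,63>

A; B; C; D; E; F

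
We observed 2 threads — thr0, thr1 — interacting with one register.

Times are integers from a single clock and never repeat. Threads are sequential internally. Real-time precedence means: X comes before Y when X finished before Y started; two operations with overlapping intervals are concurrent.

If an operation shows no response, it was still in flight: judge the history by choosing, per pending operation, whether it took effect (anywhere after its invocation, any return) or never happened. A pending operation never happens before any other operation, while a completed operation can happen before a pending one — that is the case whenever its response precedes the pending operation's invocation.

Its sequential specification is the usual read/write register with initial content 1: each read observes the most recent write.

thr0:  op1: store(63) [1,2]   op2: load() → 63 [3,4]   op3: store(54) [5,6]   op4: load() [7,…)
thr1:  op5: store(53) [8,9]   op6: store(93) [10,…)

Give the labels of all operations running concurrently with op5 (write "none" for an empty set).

concurrent with op5 ([8,9]): every op whose interval crosses 8..9
op1 [1,2]: before
op2 [3,4]: before
op3 [5,6]: before
op4 [7,…): concurrent
op6 [10,…): after

op4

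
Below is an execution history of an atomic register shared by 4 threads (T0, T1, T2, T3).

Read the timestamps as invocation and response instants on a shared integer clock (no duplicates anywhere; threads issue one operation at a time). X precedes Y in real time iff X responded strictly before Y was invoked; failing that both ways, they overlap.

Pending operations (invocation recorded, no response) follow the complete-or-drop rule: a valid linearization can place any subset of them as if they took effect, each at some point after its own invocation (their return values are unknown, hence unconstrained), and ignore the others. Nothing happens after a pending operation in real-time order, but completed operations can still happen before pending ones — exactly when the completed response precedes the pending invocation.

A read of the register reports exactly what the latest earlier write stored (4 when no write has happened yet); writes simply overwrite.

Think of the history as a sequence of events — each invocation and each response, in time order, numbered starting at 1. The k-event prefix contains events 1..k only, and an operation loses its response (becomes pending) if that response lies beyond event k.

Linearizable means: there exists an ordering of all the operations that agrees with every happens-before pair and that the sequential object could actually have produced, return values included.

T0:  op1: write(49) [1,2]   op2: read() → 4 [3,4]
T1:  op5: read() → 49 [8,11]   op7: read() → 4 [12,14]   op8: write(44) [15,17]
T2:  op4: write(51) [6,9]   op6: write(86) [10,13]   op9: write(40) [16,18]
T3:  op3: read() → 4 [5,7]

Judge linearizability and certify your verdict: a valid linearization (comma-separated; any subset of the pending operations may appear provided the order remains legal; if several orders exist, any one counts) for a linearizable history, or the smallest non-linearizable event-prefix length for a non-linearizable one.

already the first 4 events (up to op2's response at time 4) admit no linearization; the first 3 still do
one real-time candidate order over the 2 completed operations — the atomic register replay rejects it
e.g. op1, op2: illegal at step 2, since op2 read() → 4 cannot apply there

not linearizable — minimal violating prefix: 4 events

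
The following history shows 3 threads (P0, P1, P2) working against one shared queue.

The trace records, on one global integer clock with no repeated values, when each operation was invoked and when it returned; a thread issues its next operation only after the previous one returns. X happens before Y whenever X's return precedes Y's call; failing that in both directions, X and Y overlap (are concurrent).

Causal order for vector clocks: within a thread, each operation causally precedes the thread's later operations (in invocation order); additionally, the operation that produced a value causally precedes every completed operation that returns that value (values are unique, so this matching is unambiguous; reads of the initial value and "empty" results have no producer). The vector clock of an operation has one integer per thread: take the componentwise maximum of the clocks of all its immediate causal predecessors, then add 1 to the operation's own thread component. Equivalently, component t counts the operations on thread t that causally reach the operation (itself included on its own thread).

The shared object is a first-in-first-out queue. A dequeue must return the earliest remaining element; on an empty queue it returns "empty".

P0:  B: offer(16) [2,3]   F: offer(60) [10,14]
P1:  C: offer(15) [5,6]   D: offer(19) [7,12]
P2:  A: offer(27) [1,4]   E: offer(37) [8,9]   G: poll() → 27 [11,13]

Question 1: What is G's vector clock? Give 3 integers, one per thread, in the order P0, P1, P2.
root op A, invoked 1: fresh clock plus P2's own tick → (0, 0, 1)
root op C, invoked 5: fresh clock plus P1's own tick → (0, 1, 0)
root op B, invoked 2: fresh clock plus P0's own tick → (1, 0, 0)
merge at E (invoked 8): VC(A)=(0, 0, 1), own-thread bump on P2 → (0, 0, 2)
merge at D (invoked 7): VC(C)=(0, 1, 0), own-thread bump on P1 → (0, 2, 0)
merge at F (invoked 10): VC(B)=(1, 0, 0), own-thread bump on P0 → (2, 0, 0)
merge at G (invoked 11): VC(A)=(0, 0, 1), VC(E)=(0, 0, 2), own-thread bump on P2 → (0, 0, 3)
target: VC(G) = (0, 0, 3)

(0, 0, 3)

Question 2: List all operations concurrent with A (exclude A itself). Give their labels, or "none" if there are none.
A spans [1,4]: anything still running between times 1 and 4 counts as concurrent
B [2,3]: concurrent
C [5,6]: after
D [7,12]: after
E [8,9]: after
F [10,14]: after
G [11,13]: after

B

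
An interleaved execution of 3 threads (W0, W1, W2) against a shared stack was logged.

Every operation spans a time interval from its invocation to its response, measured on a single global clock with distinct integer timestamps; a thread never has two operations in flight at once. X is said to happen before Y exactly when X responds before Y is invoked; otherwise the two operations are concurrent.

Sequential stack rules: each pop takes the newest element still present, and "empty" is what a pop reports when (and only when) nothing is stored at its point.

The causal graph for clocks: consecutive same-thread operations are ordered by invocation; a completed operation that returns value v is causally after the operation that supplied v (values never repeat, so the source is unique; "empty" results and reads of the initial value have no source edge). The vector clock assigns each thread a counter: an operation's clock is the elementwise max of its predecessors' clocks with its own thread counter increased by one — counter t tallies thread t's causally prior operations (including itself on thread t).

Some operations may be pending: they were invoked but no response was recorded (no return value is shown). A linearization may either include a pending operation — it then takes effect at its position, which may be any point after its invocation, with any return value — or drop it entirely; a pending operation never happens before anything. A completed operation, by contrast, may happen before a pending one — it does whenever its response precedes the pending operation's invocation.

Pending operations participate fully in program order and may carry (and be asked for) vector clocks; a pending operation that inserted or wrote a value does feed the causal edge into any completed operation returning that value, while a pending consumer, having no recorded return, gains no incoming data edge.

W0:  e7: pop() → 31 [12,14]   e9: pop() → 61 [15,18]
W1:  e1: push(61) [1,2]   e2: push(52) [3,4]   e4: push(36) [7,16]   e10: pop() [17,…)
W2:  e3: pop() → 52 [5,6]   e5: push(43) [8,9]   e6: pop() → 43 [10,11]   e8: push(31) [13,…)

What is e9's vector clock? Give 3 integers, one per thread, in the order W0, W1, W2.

e1, invoked 1, has no incoming edges; only W1's bump applies → (0, 1, 0)
VC(e2, invoked at 3): max of VC(e1)=(0, 1, 0), then +1 on thread W1 → (0, 2, 0)
VC(e3, invoked at 5): max of VC(e2)=(0, 2, 0), then +1 on thread W2 → (0, 2, 1)
VC(e4, invoked at 7): max of VC(e2)=(0, 2, 0), then +1 on thread W1 → (0, 3, 0)
VC(e5, invoked at 8): max of VC(e3)=(0, 2, 1), then +1 on thread W2 → (0, 2, 2)
VC(e10, invoked at 17): max of VC(e4)=(0, 3, 0), then +1 on thread W1 → (0, 4, 0)
VC(e6, invoked at 10): max of VC(e5)=(0, 2, 2), then +1 on thread W2 → (0, 2, 3)
VC(e8, invoked at 13): max of VC(e6)=(0, 2, 3), then +1 on thread W2 → (0, 2, 4)
VC(e7, invoked at 12): max of VC(e8)=(0, 2, 4), then +1 on thread W0 → (1, 2, 4)
VC(e9, invoked at 15): max of VC(e1)=(0, 1, 0), VC(e7)=(1, 2, 4), then +1 on thread W0 → (2, 2, 4)
target: VC(e9) = (2, 2, 4)

(2, 2, 4)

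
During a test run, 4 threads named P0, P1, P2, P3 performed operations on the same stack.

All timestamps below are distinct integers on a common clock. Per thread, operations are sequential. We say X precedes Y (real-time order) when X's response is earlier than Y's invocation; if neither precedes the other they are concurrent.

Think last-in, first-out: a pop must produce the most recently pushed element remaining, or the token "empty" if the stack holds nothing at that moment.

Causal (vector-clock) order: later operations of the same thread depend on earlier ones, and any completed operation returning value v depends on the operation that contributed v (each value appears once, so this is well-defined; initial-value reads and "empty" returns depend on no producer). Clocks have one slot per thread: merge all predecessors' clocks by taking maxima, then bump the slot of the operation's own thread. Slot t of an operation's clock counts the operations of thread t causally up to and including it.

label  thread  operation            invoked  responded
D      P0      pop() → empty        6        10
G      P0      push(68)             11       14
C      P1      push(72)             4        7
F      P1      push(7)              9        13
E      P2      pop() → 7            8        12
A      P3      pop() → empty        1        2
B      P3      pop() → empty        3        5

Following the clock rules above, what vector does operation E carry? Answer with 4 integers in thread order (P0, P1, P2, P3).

(0, 2, 1, 0)

no predecessors for A (invoked 1): P3 increments from zero → (0, 0, 0, 1)
no predecessors for C (invoked 4): P1 increments from zero → (0, 1, 0, 0)
no predecessors for D (invoked 6): P0 increments from zero → (1, 0, 0, 0)
invoked at 3, B merges VC(A)=(0, 0, 0, 1) and bumps P3's slot → (0, 0, 0, 2)
invoked at 9, F merges VC(C)=(0, 1, 0, 0) and bumps P1's slot → (0, 2, 0, 0)
invoked at 11, G merges VC(D)=(1, 0, 0, 0) and bumps P0's slot → (2, 0, 0, 0)
invoked at 8, E merges VC(F)=(0, 2, 0, 0) and bumps P2's slot → (0, 2, 1, 0)
target: VC(E) = (0, 2, 1, 0)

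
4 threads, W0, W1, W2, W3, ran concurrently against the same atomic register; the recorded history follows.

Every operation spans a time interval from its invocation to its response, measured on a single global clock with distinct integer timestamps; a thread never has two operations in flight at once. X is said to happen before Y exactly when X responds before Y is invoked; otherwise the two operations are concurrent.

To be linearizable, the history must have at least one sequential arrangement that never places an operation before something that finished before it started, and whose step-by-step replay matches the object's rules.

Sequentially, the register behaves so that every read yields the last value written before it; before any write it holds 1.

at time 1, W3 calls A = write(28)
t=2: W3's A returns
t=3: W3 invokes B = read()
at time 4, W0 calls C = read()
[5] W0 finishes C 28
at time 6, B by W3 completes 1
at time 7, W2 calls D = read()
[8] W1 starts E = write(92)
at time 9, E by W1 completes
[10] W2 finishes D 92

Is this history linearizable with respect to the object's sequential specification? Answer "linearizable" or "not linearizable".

not linearizable

events 1..5 are fine; event 6 — the response of B at time 6 — makes the prefix non-linearizable
3 completed operations, 2 real-time-consistent orders — every atomic register replay fails
sample order A, B, C stalls at step 2 — B read() → 1 has no legal effect
sample order A, C, B stalls at step 3 — B read() → 1 has no legal effect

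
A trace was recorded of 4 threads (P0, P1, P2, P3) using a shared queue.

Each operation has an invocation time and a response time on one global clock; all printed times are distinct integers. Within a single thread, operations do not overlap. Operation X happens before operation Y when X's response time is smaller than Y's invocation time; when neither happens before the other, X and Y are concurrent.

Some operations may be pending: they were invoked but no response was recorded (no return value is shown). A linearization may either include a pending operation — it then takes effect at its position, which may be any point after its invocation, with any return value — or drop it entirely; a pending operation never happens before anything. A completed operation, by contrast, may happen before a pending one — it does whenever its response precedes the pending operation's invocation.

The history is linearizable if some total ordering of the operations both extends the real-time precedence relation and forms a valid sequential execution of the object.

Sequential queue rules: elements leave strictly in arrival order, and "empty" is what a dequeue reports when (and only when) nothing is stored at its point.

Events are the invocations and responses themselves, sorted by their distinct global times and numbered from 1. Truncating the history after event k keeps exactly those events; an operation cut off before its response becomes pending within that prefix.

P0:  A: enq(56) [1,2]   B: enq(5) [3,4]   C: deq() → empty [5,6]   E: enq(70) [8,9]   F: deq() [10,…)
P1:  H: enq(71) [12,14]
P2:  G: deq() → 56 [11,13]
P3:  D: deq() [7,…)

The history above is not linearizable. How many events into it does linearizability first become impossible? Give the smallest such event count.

one valid order for events 1..5 is A, B:
step 1: A enq(56) — queue <56>
step 2: B enq(5) — queue <56,5>
include event 6 — C responding at 6 — and every candidate order breaks
for example A, B, C fails at step 3: C deq() → empty is not legal there

6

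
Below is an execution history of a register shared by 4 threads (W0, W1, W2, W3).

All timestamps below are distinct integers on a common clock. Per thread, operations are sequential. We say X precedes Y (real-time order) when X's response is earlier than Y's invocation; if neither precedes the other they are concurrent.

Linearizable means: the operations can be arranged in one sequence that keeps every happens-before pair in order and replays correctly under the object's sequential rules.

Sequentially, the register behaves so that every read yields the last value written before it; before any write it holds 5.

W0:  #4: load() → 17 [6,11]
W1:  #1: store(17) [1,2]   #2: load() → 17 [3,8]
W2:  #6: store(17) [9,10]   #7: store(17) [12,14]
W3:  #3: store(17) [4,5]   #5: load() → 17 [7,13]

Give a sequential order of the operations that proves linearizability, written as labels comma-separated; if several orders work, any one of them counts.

after step 1 (#1 store(17)): value 17
after step 2 (#2 load() → 17): value 17
after step 3 (#3 store(17)): value 17
after step 4 (#4 load() → 17): value 17
after step 5 (#5 load() → 17): value 17
after step 6 (#6 store(17)): value 17
after step 7 (#7 store(17)): value 17

#1, #2, #3, #4, #5, #6, #7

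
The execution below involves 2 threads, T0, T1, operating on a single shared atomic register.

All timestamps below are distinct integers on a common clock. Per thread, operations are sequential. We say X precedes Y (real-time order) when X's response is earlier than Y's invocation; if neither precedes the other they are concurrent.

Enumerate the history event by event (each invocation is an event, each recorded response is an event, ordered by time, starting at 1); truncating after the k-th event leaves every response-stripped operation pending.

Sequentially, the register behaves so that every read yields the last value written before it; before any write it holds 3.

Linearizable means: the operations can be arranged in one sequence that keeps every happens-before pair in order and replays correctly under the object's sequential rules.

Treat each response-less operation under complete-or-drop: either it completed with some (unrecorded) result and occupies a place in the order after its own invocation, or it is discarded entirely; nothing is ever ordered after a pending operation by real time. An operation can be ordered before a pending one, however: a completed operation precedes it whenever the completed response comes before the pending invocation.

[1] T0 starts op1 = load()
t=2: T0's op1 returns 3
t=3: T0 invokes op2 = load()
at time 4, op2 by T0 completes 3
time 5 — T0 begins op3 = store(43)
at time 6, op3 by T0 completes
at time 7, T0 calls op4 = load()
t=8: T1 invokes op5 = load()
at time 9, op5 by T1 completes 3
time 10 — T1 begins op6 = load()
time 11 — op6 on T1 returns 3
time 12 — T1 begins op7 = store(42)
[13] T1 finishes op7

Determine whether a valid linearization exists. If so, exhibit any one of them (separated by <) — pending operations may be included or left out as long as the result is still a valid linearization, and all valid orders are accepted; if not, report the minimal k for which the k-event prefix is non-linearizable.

not linearizable — minimal violating prefix: 9 events

cut after 8 events: linearizable; cut after 9 events (op5 responds, time 9): not linearizable
exactly one order of the 4 completed ops respects real time; the atomic register replay fails
completion choices over the 1 pending operation (op4) were checked; none helps
sample order op1, op2, op3, op5 (pending dropped) stalls at step 4 — op5 load() → 3 has no legal effect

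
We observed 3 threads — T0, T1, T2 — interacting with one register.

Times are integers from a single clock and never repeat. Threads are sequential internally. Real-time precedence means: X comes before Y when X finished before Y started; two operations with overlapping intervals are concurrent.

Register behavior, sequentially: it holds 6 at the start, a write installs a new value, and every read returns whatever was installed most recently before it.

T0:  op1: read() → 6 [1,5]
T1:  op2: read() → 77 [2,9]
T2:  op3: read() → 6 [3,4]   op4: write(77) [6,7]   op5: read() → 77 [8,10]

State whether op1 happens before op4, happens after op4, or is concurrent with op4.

before

op1 spans [1,5], op4 spans [6,7]
resp(op1)=5 < inv(op4)=6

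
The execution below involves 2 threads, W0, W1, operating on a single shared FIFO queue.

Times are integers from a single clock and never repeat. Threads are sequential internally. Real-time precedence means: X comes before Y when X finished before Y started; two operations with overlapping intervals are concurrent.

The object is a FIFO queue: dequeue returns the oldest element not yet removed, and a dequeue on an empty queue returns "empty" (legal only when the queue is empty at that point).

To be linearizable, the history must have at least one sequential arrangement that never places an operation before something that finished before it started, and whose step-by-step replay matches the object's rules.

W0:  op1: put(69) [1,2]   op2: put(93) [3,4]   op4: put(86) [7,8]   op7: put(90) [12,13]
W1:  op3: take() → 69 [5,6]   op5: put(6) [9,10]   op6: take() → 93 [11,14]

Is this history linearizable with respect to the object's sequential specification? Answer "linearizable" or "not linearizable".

one valid linearization: op1, op2, op3, op4, op5, op6, op7
step 1: op1 put(69) — queue <69>
step 2: op2 put(93) — queue <69,93>
step 3: op3 take() → 69 — queue <93>
step 4: op4 put(86) — queue <93,86>
step 5: op5 put(6) — queue <93,86,6>
step 6: op6 take() → 93 — queue <86,6>
step 7: op7 put(90) — queue <86,6,90>

linearizable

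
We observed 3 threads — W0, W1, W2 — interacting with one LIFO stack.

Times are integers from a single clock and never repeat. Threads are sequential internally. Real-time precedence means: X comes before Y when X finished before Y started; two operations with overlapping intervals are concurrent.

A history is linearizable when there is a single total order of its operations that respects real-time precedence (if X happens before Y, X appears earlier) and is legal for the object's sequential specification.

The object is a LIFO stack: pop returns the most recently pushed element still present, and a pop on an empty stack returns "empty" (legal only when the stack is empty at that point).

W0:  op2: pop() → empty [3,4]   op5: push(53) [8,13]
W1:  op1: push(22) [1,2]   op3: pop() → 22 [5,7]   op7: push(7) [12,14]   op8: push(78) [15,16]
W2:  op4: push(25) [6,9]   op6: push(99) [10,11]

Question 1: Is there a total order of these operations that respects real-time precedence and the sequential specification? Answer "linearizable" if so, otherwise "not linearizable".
not linearizable

prefix check: 1..3 passes, 1..4 fails once op2's time-4 response joins
the sole real-time-consistent order of 2 completed operations fails the LIFO stack replay
sample order op1, op2 stalls at step 2 — op2 pop() → empty has no legal effect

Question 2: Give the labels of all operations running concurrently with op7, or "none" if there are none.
Answer: op5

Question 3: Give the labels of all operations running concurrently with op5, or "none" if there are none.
Answer: op4, op6, op7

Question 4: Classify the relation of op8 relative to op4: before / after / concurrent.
Answer: after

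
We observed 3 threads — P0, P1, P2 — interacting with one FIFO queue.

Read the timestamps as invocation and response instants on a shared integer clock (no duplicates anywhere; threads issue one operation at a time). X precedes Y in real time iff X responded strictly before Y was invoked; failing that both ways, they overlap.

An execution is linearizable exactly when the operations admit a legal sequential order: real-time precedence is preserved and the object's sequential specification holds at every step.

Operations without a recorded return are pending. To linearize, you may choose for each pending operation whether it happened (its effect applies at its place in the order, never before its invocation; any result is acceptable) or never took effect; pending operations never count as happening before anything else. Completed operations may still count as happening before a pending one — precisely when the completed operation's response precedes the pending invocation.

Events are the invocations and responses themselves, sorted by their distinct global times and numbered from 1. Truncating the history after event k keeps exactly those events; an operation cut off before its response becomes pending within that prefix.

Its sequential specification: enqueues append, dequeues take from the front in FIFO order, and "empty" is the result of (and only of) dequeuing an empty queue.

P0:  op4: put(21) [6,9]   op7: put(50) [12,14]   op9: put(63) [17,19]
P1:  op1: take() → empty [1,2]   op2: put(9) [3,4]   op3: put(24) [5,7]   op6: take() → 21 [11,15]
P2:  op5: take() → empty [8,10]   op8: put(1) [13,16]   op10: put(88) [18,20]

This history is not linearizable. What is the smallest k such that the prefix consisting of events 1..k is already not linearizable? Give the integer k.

10

one valid order for events 1..9 is op1, op2, op3, op4:
after step 1 (op1 take() → empty): queue <>
after step 2 (op2 put(9)): queue <9>
after step 3 (op3 put(24)): queue <9,24>
after step 4 (op4 put(21)): queue <9,24,21>
include event 10 — op5 responding at 10 — and every candidate order breaks
sample order op1, op2, op3, op4, op5 stalls at step 5 — op5 take() → empty has no legal effect
sample order op1, op2, op3, op5, op4 stalls at step 4 — op5 take() → empty has no legal effect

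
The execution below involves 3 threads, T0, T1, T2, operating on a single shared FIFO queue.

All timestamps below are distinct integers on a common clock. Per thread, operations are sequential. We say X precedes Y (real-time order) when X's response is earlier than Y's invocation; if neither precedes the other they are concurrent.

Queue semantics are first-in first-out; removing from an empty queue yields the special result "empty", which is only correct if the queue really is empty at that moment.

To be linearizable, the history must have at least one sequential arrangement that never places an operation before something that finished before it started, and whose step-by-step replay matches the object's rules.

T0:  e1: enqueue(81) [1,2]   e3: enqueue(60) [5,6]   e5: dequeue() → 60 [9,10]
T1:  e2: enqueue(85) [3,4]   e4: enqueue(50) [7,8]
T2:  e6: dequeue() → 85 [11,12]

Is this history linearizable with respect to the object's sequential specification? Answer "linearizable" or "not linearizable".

through event 9 a valid linearization exists; event 10 (e5 responding at time 10) ends that
the sole real-time-consistent order of 5 completed operations fails the FIFO queue replay
e.g. e1, e2, e3, e4, e5: illegal at step 5, since e5 dequeue() → 60 cannot apply there

not linearizable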